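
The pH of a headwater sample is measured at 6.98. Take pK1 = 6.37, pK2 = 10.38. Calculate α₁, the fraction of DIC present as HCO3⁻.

α₁ = 1 / (1 + [H⁺]/K1 + K2/[H⁺]) = 1 / (1 + 10^-0.61 + 10^-3.40)
   = 1 / (1 + 0.24547 + 0.00039811) = 1/1.2459 = 0.8027

α₁ = 0.803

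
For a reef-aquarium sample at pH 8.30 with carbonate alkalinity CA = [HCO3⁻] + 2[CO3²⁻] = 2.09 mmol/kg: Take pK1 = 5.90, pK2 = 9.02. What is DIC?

DIC = 1.81 mmol/kg

CA = [HCO3⁻] + 2[CO3²⁻] = (α₁ + 2α₂)·DIC
At pH 8.30: [H⁺]/K1 = 10^-2.40 = 0.0039811, K2/[H⁺] = 10^-0.72 = 0.19055
α₁ = 1/(1 + 0.0039811 + 0.19055) = 1/1.1945 = 0.8372; α₂ = α₁·K2/[H⁺] = 0.1595
α₁ + 2α₂ = 1.1562
DIC = CA / (α₁ + 2α₂) = 2.09 / 1.1562 = 1.81 mmol/kg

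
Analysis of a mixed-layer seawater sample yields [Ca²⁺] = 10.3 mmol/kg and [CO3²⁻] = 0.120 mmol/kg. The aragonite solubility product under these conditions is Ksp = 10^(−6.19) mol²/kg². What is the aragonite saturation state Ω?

Ksp = 10^(−6.19) = 6.457×10^-7
Ω = [Ca²⁺][CO3²⁻]/Ksp = (10.3×10^-3)(0.120×10^-3) / 6.457×10^-7 = 1.91

Ω = 1.91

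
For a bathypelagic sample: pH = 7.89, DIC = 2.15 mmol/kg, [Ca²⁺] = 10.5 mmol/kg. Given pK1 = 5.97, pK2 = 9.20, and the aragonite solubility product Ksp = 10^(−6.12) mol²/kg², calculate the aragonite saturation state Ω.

Ω = 1.37

α₂ = 1 / (1 + [H⁺]/K2 + [H⁺]²/(K1K2)) = 1 / (1 + 10^+1.31 + 10^-0.61)
   = 1 / (1 + 20.417 + 0.24547) = 1/21.663 = 0.04616
[CO3²⁻] = α₂ × DIC = 0.04616 × 2.15 = 0.09925 mmol/kg
Ksp = 10^(−6.12) = 7.586×10^-7
Ω = [Ca²⁺][CO3²⁻]/Ksp = (10.5×10^-3)(9.925×10^-5) / 7.586×10^-7 = 1.37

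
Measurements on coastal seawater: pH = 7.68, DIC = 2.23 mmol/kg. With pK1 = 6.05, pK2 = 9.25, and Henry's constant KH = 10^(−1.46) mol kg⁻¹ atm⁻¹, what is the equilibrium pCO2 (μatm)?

α₀ = 1 / (1 + K1/[H⁺] + K1K2/[H⁺]²) = 1 / (1 + 10^+1.63 + 10^+0.06)
   = 1 / (1 + 42.658 + 1.1482) = 1/44.806 = 0.02232
[CO2*] = α₀ × DIC = 0.02232 × 2.23 = 0.04977 mmol/kg
pCO2 = [CO2*]/KH = 4.977×10^-5 / 3.467×10^-2 = 1440 μatm

pCO2 = 1440 μatm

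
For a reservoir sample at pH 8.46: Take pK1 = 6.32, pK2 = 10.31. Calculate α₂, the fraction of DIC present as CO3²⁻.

α₂ = 1 / (1 + [H⁺]/K2 + [H⁺]²/(K1K2)) = 1 / (1 + 10^+1.85 + 10^-0.29)
   = 1 / (1 + 70.795 + 0.51286) = 1/72.307 = 0.01383

α₂ = 0.0138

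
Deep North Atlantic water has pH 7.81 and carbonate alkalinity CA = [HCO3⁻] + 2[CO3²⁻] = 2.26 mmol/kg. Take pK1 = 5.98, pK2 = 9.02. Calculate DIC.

CA = [HCO3⁻] + 2[CO3²⁻] = (α₁ + 2α₂)·DIC
At pH 7.81: [H⁺]/K1 = 10^-1.83 = 0.014791, K2/[H⁺] = 10^-1.21 = 0.061660
α₁ = 1/(1 + 0.014791 + 0.061660) = 1/1.0765 = 0.9290; α₂ = α₁·K2/[H⁺] = 0.05728
α₁ + 2α₂ = 1.0435
DIC = CA / (α₁ + 2α₂) = 2.26 / 1.0435 = 2.17 mmol/kg

DIC = 2.17 mmol/kg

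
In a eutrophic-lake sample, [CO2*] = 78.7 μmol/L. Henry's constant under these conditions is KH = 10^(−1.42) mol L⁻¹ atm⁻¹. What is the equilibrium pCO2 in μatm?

KH = 10^(−1.42) = 3.802×10^-2 mol L⁻¹ atm⁻¹
pCO2 = [CO2*]/KH = 78.7×10^-6 / 3.802×10^-2 = 2.07×10^-3 atm = 2070 μatm

pCO2 = 2070 μatm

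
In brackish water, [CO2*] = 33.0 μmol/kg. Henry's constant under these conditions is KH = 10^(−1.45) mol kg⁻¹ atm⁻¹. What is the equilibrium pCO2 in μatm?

pCO2 = 930 μatm

KH = 10^(−1.45) = 3.548×10^-2 mol kg⁻¹ atm⁻¹
pCO2 = [CO2*]/KH = 33.0×10^-6 / 3.548×10^-2 = 9.30×10^-4 atm = 930 μatm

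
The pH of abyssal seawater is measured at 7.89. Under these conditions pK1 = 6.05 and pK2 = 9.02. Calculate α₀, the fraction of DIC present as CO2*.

α₀ = 0.0133

α₀ = 1 / (1 + K1/[H⁺] + K1K2/[H⁺]²) = 1 / (1 + 10^+1.84 + 10^+0.71)
   = 1 / (1 + 69.183 + 5.1286) = 1/75.312 = 0.01328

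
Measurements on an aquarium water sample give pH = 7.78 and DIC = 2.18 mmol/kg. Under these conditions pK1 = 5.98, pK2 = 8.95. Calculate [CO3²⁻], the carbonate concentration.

α₂ = 1 / (1 + [H⁺]/K2 + [H⁺]²/(K1K2)) = 1 / (1 + 10^+1.17 + 10^-0.63)
   = 1 / (1 + 14.791 + 0.23442) = 1/16.026 = 0.06240
[CO3²⁻] = α₂ × DIC = 0.06240 × 2.18 = 0.136 mmol/kg

[CO3²⁻] = 0.136 mmol/kg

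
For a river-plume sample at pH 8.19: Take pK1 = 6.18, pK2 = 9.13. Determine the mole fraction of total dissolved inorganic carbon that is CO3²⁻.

α₂ = 1 / (1 + [H⁺]/K2 + [H⁺]²/(K1K2)) = 1 / (1 + 10^+0.94 + 10^-1.07)
   = 1 / (1 + 8.7096 + 0.085114) = 1/9.7947 = 0.1021

α₂ = 0.102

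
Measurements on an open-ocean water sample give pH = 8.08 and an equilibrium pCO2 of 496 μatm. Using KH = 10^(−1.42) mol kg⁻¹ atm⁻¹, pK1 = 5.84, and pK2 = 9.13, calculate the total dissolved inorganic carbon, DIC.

DIC = 3.59 mmol/kg

[CO2*] = KH · pCO2 = 10^(−1.42) × 496×10^-6 = 1.886×10^-5 mol/kg
α₀ = 1/(1 + K1/[H⁺] + K1K2/[H⁺]²) = 1/(1 + 10^+2.24 + 10^+1.19) = 0.005256
DIC = [CO2*]/α₀ = 1.886×10^-5 / 0.005256 = 3.59 mmol/kg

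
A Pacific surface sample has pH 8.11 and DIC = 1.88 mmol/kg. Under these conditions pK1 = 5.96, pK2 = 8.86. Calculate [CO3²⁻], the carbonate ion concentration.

α₂ = 1 / (1 + [H⁺]/K2 + [H⁺]²/(K1K2)) = 1 / (1 + 10^+0.75 + 10^-1.40)
   = 1 / (1 + 5.6234 + 0.039811) = 1/6.6632 = 0.1501
[CO3²⁻] = α₂ × DIC = 0.1501 × 1.88 = 0.282 mmol/kg

[CO3²⁻] = 0.282 mmol/kg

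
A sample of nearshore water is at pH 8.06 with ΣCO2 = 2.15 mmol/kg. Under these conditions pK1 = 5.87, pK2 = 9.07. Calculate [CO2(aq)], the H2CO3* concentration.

[CO2*] = 12.6 μmol/kg

α₀ = 1 / (1 + K1/[H⁺] + K1K2/[H⁺]²) = 1 / (1 + 10^+2.19 + 10^+1.18)
   = 1 / (1 + 154.88 + 15.136) = 1/171.02 = 0.005847
[CO2*] = α₀ × DIC = 0.005847 × 2.15 = 0.0126 mmol/kg = 12.6 μmol/kg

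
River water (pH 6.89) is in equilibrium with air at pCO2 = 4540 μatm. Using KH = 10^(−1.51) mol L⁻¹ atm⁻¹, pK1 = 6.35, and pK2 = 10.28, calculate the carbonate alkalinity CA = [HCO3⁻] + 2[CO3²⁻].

[CO2*] = KH · pCO2 = 10^(−1.51) × 4540×10^-6 = 1.403×10^-4 mol/L
α₀ = 1/(1 + K1/[H⁺] + K1K2/[H⁺]²) = 1/(1 + 10^+0.54 + 10^-2.85) = 0.2238
DIC = [CO2*]/α₀ = 1.403×10^-4 / 0.2238 = 0.6270 mmol/L
CA = (α₁ + 2α₂)·DIC = (0.7759 + 2×0.0003161) × 0.6270 = 0.487 mmol/L

CA = 0.487 mmol/L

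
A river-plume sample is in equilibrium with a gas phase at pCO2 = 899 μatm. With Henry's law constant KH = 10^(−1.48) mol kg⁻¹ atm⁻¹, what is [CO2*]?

KH = 10^(−1.48) = 3.311×10^-2 mol kg⁻¹ atm⁻¹
[CO2*] = KH · pCO2 = 3.311×10^-2 × 899×10^-6 atm = 2.98×10^-5 mol/kg

[CO2*] = 29.8 μmol/kg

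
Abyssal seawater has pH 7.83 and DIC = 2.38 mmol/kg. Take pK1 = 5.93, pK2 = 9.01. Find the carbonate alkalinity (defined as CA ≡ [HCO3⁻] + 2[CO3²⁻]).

CA = 2.50 mmol/kg

CA = [HCO3⁻] + 2[CO3²⁻] = (α₁ + 2α₂)·DIC
At pH 7.83: [H⁺]/K1 = 10^-1.90 = 0.012589, K2/[H⁺] = 10^-1.18 = 0.066069
α₁ = 1/(1 + 0.012589 + 0.066069) = 1/1.0787 = 0.9271; α₂ = α₁·K2/[H⁺] = 0.06125
α₁ + 2α₂ = 1.0496
CA = 1.0496 × 2.38 = 2.50 mmol/kg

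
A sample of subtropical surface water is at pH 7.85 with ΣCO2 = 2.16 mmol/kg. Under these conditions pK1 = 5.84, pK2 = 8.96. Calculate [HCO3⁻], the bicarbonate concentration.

α₁ = 1 / (1 + [H⁺]/K1 + K2/[H⁺]) = 1 / (1 + 10^-2.01 + 10^-1.11)
   = 1 / (1 + 0.0097724 + 0.077625) = 1/1.0874 = 0.9196
[HCO3⁻] = α₁ × DIC = 0.9196 × 2.16 = 1.99 mmol/kg

[HCO3⁻] = 1.99 mmol/kg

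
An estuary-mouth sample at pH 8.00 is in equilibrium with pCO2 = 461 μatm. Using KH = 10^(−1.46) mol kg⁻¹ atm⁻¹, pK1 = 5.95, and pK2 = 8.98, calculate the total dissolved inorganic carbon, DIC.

[CO2*] = KH · pCO2 = 10^(−1.46) × 461×10^-6 = 1.598×10^-5 mol/kg
α₀ = 1/(1 + K1/[H⁺] + K1K2/[H⁺]²) = 1/(1 + 10^+2.05 + 10^+1.07) = 0.008003
DIC = [CO2*]/α₀ = 1.598×10^-5 / 0.008003 = 2.00 mmol/kg

DIC = 2.00 mmol/kg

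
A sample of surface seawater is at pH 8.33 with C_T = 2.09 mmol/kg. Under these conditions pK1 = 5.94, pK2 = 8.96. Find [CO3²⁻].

[CO3²⁻] = 0.396 mmol/kg

α₂ = 1 / (1 + [H⁺]/K2 + [H⁺]²/(K1K2)) = 1 / (1 + 10^+0.63 + 10^-1.76)
   = 1 / (1 + 4.2658 + 0.017378) = 1/5.2832 = 0.1893
[CO3²⁻] = α₂ × DIC = 0.1893 × 2.09 = 0.396 mmol/kg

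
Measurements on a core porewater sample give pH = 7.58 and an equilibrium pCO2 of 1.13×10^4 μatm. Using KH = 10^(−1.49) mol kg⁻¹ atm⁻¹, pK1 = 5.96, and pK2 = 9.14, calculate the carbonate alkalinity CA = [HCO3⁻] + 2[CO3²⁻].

[CO2*] = KH · pCO2 = 10^(−1.49) × 1.13×10^4×10^-6 = 3.657×10^-4 mol/kg
α₀ = 1/(1 + K1/[H⁺] + K1K2/[H⁺]²) = 1/(1 + 10^+1.62 + 10^+0.06) = 0.02281
DIC = [CO2*]/α₀ = 3.657×10^-4 / 0.02281 = 16.03 mmol/kg
CA = (α₁ + 2α₂)·DIC = (0.9510 + 2×0.02619) × 16.03 = 16.1 mmol/kg

CA = 16.1 mmol/kg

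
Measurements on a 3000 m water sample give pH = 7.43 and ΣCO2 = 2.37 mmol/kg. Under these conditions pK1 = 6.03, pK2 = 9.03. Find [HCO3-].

[HCO3⁻] = 2.23 mmol/kg

α₁ = 1 / (1 + [H⁺]/K1 + K2/[H⁺]) = 1 / (1 + 10^-1.40 + 10^-1.60)
   = 1 / (1 + 0.039811 + 0.025119) = 1/1.0649 = 0.9390
[HCO3⁻] = α₁ × DIC = 0.9390 × 2.37 = 2.23 mmol/kg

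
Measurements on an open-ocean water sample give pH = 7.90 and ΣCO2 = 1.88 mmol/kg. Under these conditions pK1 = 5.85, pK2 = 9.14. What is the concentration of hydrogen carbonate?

[HCO3⁻] = 1.76 mmol/kg

α₁ = 1 / (1 + [H⁺]/K1 + K2/[H⁺]) = 1 / (1 + 10^-2.05 + 10^-1.24)
   = 1 / (1 + 0.0089125 + 0.057544) = 1/1.0665 = 0.9377
[HCO3⁻] = α₁ × DIC = 0.9377 × 1.88 = 1.76 mmol/kg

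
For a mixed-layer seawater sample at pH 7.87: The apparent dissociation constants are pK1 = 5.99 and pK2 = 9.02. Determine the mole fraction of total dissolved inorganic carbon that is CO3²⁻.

α₂ = 1 / (1 + [H⁺]/K2 + [H⁺]²/(K1K2)) = 1 / (1 + 10^+1.15 + 10^-0.73)
   = 1 / (1 + 14.125 + 0.18621) = 1/15.312 = 0.06531

α₂ = 0.0653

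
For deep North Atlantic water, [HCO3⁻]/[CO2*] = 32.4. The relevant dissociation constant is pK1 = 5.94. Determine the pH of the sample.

From K1 = [H⁺][HCO3⁻]/[CO2*]:  pH = pK1 + log₁₀([HCO3⁻]/[CO2*])
log₁₀(32.4) = +1.511
pH = 5.94 + (+1.511) = 7.45

pH = 7.45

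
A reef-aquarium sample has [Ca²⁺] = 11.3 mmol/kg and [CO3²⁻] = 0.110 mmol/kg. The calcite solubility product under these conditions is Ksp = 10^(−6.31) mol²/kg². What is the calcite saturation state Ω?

Ω = 2.54

Ksp = 10^(−6.31) = 4.898×10^-7
Ω = [Ca²⁺][CO3²⁻]/Ksp = (11.3×10^-3)(0.110×10^-3) / 4.898×10^-7 = 2.54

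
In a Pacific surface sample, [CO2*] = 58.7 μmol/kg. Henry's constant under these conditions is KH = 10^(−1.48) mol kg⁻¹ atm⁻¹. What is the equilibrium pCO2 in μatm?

pCO2 = 1770 μatm

KH = 10^(−1.48) = 3.311×10^-2 mol kg⁻¹ atm⁻¹
pCO2 = [CO2*]/KH = 58.7×10^-6 / 3.311×10^-2 = 1.77×10^-3 atm = 1770 μatm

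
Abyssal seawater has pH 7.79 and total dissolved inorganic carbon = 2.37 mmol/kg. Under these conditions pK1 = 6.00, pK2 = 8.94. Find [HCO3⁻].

[HCO3⁻] = 2.18 mmol/kg

α₁ = 1 / (1 + [H⁺]/K1 + K2/[H⁺]) = 1 / (1 + 10^-1.79 + 10^-1.15)
   = 1 / (1 + 0.016218 + 0.070795) = 1/1.0870 = 0.9200
[HCO3⁻] = α₁ × DIC = 0.9200 × 2.37 = 2.18 mmol/kg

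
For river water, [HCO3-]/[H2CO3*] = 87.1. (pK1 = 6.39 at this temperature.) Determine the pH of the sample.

From K1 = [H⁺][HCO3-]/[H2CO3*]:  pH = pK1 + log₁₀([HCO3-]/[H2CO3*])
log₁₀(87.1) = +1.940
pH = 6.39 + (+1.940) = 8.33

pH = 8.33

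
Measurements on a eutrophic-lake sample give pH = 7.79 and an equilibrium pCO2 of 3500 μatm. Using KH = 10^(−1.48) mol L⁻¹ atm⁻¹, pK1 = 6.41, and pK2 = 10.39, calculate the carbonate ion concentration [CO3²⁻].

[CO2*] = KH · pCO2 = 10^(−1.48) × 3500×10^-6 = 1.159×10^-4 mol/L
α₀ = 1/(1 + K1/[H⁺] + K1K2/[H⁺]²) = 1/(1 + 10^+1.38 + 10^-1.22) = 0.03992
DIC = [CO2*]/α₀ = 1.159×10^-4 / 0.03992 = 2.903 mmol/L
[CO3²⁻] = α₂·DIC; α₂ = 0.002406, so [CO3²⁻] = 0.002406 × 2.903 = 0.00698 mmol/L = 6.98 μmol/L

[CO3²⁻] = 6.98 μmol/L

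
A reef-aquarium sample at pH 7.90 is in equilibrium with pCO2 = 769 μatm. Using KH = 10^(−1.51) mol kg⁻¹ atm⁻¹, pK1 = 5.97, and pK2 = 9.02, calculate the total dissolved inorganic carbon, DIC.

[CO2*] = KH · pCO2 = 10^(−1.51) × 769×10^-6 = 2.376×10^-5 mol/kg
α₀ = 1/(1 + K1/[H⁺] + K1K2/[H⁺]²) = 1/(1 + 10^+1.93 + 10^+0.81) = 0.01080
DIC = [CO2*]/α₀ = 2.376×10^-5 / 0.01080 = 2.20 mmol/kg

DIC = 2.20 mmol/kg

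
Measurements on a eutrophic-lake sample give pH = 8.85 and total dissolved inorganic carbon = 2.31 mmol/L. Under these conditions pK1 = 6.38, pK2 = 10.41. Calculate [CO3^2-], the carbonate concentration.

α₂ = 1 / (1 + [H⁺]/K2 + [H⁺]²/(K1K2)) = 1 / (1 + 10^+1.56 + 10^-0.91)
   = 1 / (1 + 36.308 + 0.12303) = 1/37.431 = 0.02672
[CO3²⁻] = α₂ × DIC = 0.02672 × 2.31 = 0.0617 mmol/L

[CO3²⁻] = 0.0617 mmol/L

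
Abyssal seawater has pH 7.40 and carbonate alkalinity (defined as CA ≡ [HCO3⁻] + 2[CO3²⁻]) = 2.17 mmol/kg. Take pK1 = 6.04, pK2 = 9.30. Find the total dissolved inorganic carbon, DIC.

DIC = 2.24 mmol/kg

CA = [HCO3⁻] + 2[CO3²⁻] = (α₁ + 2α₂)·DIC
At pH 7.40: [H⁺]/K1 = 10^-1.36 = 0.043652, K2/[H⁺] = 10^-1.90 = 0.012589
α₁ = 1/(1 + 0.043652 + 0.012589) = 1/1.0562 = 0.9468; α₂ = α₁·K2/[H⁺] = 0.01192
α₁ + 2α₂ = 0.9706
DIC = CA / (α₁ + 2α₂) = 2.17 / 0.9706 = 2.24 mmol/kg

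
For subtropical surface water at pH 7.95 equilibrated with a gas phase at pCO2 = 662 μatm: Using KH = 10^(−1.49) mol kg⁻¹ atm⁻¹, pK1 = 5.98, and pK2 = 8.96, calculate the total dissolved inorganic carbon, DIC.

DIC = 2.22 mmol/kg

[CO2*] = KH · pCO2 = 10^(−1.49) × 662×10^-6 = 2.142×10^-5 mol/kg
α₀ = 1/(1 + K1/[H⁺] + K1K2/[H⁺]²) = 1/(1 + 10^+1.97 + 10^+0.96) = 0.009667
DIC = [CO2*]/α₀ = 2.142×10^-5 / 0.009667 = 2.22 mmol/kg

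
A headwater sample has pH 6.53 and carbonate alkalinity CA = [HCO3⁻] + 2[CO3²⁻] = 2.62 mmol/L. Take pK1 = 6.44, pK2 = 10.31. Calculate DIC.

DIC = 4.75 mmol/L

CA = [HCO3⁻] + 2[CO3²⁻] = (α₁ + 2α₂)·DIC
At pH 6.53: [H⁺]/K1 = 10^-0.09 = 0.81283, K2/[H⁺] = 10^-3.78 = 0.00016596
α₁ = 1/(1 + 0.81283 + 0.00016596) = 1/1.8130 = 0.5516; α₂ = α₁·K2/[H⁺] = 9.154×10^-5
α₁ + 2α₂ = 0.5518
DIC = CA / (α₁ + 2α₂) = 2.62 / 0.5518 = 4.75 mmol/L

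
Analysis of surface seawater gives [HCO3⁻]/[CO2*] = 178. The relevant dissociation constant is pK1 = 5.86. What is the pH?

pH = 8.11

From K1 = [H⁺][HCO3⁻]/[CO2*]:  pH = pK1 + log₁₀([HCO3⁻]/[CO2*])
log₁₀(178) = +2.250
pH = 5.86 + (+2.250) = 8.11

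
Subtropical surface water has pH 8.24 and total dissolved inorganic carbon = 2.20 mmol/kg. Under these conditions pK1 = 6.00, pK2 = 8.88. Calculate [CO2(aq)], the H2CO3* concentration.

α₀ = 1 / (1 + K1/[H⁺] + K1K2/[H⁺]²) = 1 / (1 + 10^+2.24 + 10^+1.60)
   = 1 / (1 + 173.78 + 39.811) = 1/214.59 = 0.004660
[CO2*] = α₀ × DIC = 0.004660 × 2.20 = 0.0103 mmol/kg = 10.3 μmol/kg

[CO2*] = 10.3 μmol/kg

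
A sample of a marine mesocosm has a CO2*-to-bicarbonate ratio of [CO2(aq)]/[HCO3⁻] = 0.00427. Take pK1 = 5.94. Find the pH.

pH = 8.31

From K1 = [H⁺][HCO3⁻]/[CO2(aq)]:  pH = pK1 − log₁₀([CO2(aq)]/[HCO3⁻])
log₁₀(0.00427) = -2.370
pH = 5.94 − (-2.370) = 8.31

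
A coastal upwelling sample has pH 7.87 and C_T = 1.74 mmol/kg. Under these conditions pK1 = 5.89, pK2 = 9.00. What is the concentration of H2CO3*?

α₀ = 1 / (1 + K1/[H⁺] + K1K2/[H⁺]²) = 1 / (1 + 10^+1.98 + 10^+0.85)
   = 1 / (1 + 95.499 + 7.0795) = 1/103.58 = 0.009654
[CO2*] = α₀ × DIC = 0.009654 × 1.74 = 0.0168 mmol/kg = 16.8 μmol/kg

[CO2*] = 16.8 μmol/kg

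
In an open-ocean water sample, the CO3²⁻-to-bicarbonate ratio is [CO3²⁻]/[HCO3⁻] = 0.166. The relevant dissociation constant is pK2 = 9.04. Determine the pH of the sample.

From K2 = [H⁺][CO3²⁻]/[HCO3⁻]:  pH = pK2 + log₁₀([CO3²⁻]/[HCO3⁻])
log₁₀(0.166) = -0.780
pH = 9.04 + (-0.780) = 8.26

pH = 8.26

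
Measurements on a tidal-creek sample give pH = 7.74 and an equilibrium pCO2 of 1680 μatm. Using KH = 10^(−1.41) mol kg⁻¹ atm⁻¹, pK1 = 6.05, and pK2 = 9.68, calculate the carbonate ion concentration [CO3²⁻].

[CO3²⁻] = 0.0368 mmol/kg

[CO2*] = KH · pCO2 = 10^(−1.41) × 1680×10^-6 = 6.536×10^-5 mol/kg
α₀ = 1/(1 + K1/[H⁺] + K1K2/[H⁺]²) = 1/(1 + 10^+1.69 + 10^-0.25) = 0.01979
DIC = [CO2*]/α₀ = 6.536×10^-5 / 0.01979 = 3.303 mmol/kg
[CO3²⁻] = α₂·DIC; α₂ = 0.01113, so [CO3²⁻] = 0.01113 × 3.303 = 0.0368 mmol/kg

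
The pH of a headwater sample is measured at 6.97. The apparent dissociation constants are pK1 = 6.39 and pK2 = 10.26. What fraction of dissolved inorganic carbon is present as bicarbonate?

α₁ = 0.791

α₁ = 1 / (1 + [H⁺]/K1 + K2/[H⁺]) = 1 / (1 + 10^-0.58 + 10^-3.29)
   = 1 / (1 + 0.26303 + 0.00051286) = 1/1.2635 = 0.7914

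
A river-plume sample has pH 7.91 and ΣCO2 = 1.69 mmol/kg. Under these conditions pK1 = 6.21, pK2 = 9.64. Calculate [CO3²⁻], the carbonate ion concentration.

α₂ = 1 / (1 + [H⁺]/K2 + [H⁺]²/(K1K2)) = 1 / (1 + 10^+1.73 + 10^+0.03)
   = 1 / (1 + 53.703 + 1.0715) = 1/55.775 = 0.01793
[CO3²⁻] = α₂ × DIC = 0.01793 × 1.69 = 0.0303 mmol/kg

[CO3²⁻] = 0.0303 mmol/kg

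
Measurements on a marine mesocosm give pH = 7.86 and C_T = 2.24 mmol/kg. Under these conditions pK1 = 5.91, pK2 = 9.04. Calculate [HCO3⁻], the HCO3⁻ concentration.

[HCO3⁻] = 2.08 mmol/kg

α₁ = 1 / (1 + [H⁺]/K1 + K2/[H⁺]) = 1 / (1 + 10^-1.95 + 10^-1.18)
   = 1 / (1 + 0.011220 + 0.066069) = 1/1.0773 = 0.9283
[HCO3⁻] = α₁ × DIC = 0.9283 × 2.24 = 2.08 mmol/kg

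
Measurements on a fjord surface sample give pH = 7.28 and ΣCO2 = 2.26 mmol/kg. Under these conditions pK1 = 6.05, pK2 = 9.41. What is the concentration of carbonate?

α₂ = 1 / (1 + [H⁺]/K2 + [H⁺]²/(K1K2)) = 1 / (1 + 10^+2.13 + 10^+0.90)
   = 1 / (1 + 134.90 + 7.9433) = 1/143.84 = 0.006952
[CO3²⁻] = α₂ × DIC = 0.006952 × 2.26 = 0.0157 mmol/kg = 15.7 μmol/kg

[CO3²⁻] = 15.7 μmol/kg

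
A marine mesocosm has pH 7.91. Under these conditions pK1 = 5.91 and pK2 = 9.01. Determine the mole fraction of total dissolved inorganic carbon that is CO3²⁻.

α₂ = 1 / (1 + [H⁺]/K2 + [H⁺]²/(K1K2)) = 1 / (1 + 10^+1.10 + 10^-0.90)
   = 1 / (1 + 12.589 + 0.12589) = 1/13.715 = 0.07291

α₂ = 0.0729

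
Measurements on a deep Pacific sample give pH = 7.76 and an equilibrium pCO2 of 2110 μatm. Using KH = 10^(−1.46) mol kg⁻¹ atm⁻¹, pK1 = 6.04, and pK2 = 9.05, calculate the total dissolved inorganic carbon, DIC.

DIC = 4.11 mmol/kg

[CO2*] = KH · pCO2 = 10^(−1.46) × 2110×10^-6 = 7.316×10^-5 mol/kg
α₀ = 1/(1 + K1/[H⁺] + K1K2/[H⁺]²) = 1/(1 + 10^+1.72 + 10^+0.43) = 0.01780
DIC = [CO2*]/α₀ = 7.316×10^-5 / 0.01780 = 4.11 mmol/kg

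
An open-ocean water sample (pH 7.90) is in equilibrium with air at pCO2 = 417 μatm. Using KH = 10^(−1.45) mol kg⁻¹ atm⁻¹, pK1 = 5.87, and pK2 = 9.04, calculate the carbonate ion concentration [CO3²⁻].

[CO2*] = KH · pCO2 = 10^(−1.45) × 417×10^-6 = 1.480×10^-5 mol/kg
α₀ = 1/(1 + K1/[H⁺] + K1K2/[H⁺]²) = 1/(1 + 10^+2.03 + 10^+0.89) = 0.008627
DIC = [CO2*]/α₀ = 1.480×10^-5 / 0.008627 = 1.715 mmol/kg
[CO3²⁻] = α₂·DIC; α₂ = 0.06697, so [CO3²⁻] = 0.06697 × 1.715 = 0.115 mmol/kg

[CO3²⁻] = 0.115 mmol/kg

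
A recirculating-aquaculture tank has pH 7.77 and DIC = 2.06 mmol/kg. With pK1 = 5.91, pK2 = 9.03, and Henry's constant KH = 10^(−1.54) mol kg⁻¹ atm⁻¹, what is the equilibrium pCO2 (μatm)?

pCO2 = 923 μatm

α₀ = 1 / (1 + K1/[H⁺] + K1K2/[H⁺]²) = 1 / (1 + 10^+1.86 + 10^+0.60)
   = 1 / (1 + 72.444 + 3.9811) = 1/77.425 = 0.01292
[CO2*] = α₀ × DIC = 0.01292 × 2.06 = 0.02661 mmol/kg
pCO2 = [CO2*]/KH = 2.661×10^-5 / 2.884×10^-2 = 923 μatm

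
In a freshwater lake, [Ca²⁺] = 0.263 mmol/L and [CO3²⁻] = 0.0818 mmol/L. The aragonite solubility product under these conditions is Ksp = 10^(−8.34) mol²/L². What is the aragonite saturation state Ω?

Ω = 4.71

Ksp = 10^(−8.34) = 4.571×10^-9
Ω = [Ca²⁺][CO3²⁻]/Ksp = (0.263×10^-3)(0.0818×10^-3) / 4.571×10^-9 = 4.71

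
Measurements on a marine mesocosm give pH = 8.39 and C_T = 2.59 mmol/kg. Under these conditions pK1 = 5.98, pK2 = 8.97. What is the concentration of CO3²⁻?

[CO3²⁻] = 0.538 mmol/kg

α₂ = 1 / (1 + [H⁺]/K2 + [H⁺]²/(K1K2)) = 1 / (1 + 10^+0.58 + 10^-1.83)
   = 1 / (1 + 3.8019 + 0.014791) = 1/4.8167 = 0.2076
[CO3²⁻] = α₂ × DIC = 0.2076 × 2.59 = 0.538 mmol/kg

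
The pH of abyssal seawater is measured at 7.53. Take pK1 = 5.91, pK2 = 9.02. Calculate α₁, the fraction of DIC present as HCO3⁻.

α₁ = 0.947

α₁ = 1 / (1 + [H⁺]/K1 + K2/[H⁺]) = 1 / (1 + 10^-1.62 + 10^-1.49)
   = 1 / (1 + 0.023988 + 0.032359) = 1/1.0563 = 0.9467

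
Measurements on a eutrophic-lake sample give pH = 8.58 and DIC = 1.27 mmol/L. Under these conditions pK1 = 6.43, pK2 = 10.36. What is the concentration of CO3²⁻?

α₂ = 1 / (1 + [H⁺]/K2 + [H⁺]²/(K1K2)) = 1 / (1 + 10^+1.78 + 10^-0.37)
   = 1 / (1 + 60.256 + 0.42658) = 1/61.683 = 0.01621
[CO3²⁻] = α₂ × DIC = 0.01621 × 1.27 = 0.0206 mmol/L

[CO3²⁻] = 0.0206 mmol/L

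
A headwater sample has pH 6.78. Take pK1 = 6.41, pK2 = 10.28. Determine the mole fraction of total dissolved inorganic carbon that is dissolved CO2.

α₀ = 1 / (1 + K1/[H⁺] + K1K2/[H⁺]²) = 1 / (1 + 10^+0.37 + 10^-3.13)
   = 1 / (1 + 2.3442 + 0.00074131) = 1/3.3450 = 0.2990

α₀ = 0.299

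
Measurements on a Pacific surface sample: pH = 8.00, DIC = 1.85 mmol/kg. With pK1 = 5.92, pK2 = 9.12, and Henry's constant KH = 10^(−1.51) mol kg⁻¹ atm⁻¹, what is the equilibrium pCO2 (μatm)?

α₀ = 1 / (1 + K1/[H⁺] + K1K2/[H⁺]²) = 1 / (1 + 10^+2.08 + 10^+0.96)
   = 1 / (1 + 120.23 + 9.1201) = 1/130.35 = 0.007672
[CO2*] = α₀ × DIC = 0.007672 × 1.85 = 0.01419 mmol/kg = 14.19 μmol/kg
pCO2 = [CO2*]/KH = 1.419×10^-5 / 3.090×10^-2 = 459 μatm

pCO2 = 459 μatm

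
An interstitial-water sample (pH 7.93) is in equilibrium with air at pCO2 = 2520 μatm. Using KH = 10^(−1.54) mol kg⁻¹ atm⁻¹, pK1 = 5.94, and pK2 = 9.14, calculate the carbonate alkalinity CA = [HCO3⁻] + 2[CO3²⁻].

[CO2*] = KH · pCO2 = 10^(−1.54) × 2520×10^-6 = 7.268×10^-5 mol/kg
α₀ = 1/(1 + K1/[H⁺] + K1K2/[H⁺]²) = 1/(1 + 10^+1.99 + 10^+0.78) = 0.009547
DIC = [CO2*]/α₀ = 7.268×10^-5 / 0.009547 = 7.613 mmol/kg
CA = (α₁ + 2α₂)·DIC = (0.9329 + 2×0.05752) × 7.613 = 7.98 mmol/kg

CA = 7.98 mmol/kg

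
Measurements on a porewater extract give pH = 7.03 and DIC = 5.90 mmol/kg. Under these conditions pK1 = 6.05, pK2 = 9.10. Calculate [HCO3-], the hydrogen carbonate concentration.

[HCO3⁻] = 5.30 mmol/kg

α₁ = 1 / (1 + [H⁺]/K1 + K2/[H⁺]) = 1 / (1 + 10^-0.98 + 10^-2.07)
   = 1 / (1 + 0.10471 + 0.0085114) = 1/1.1132 = 0.8983
[HCO3⁻] = α₁ × DIC = 0.8983 × 5.90 = 5.30 mmol/kg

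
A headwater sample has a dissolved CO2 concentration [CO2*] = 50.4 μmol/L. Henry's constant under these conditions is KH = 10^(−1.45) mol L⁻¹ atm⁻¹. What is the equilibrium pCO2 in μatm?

KH = 10^(−1.45) = 3.548×10^-2 mol L⁻¹ atm⁻¹
pCO2 = [CO2*]/KH = 50.4×10^-6 / 3.548×10^-2 = 1.42×10^-3 atm = 1420 μatm

pCO2 = 1420 μatm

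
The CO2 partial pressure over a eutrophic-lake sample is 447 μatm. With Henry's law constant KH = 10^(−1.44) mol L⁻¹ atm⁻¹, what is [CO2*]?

[CO2*] = 16.2 μmol/L

KH = 10^(−1.44) = 3.631×10^-2 mol L⁻¹ atm⁻¹
[CO2*] = KH · pCO2 = 3.631×10^-2 × 447×10^-6 atm = 1.62×10^-5 mol/L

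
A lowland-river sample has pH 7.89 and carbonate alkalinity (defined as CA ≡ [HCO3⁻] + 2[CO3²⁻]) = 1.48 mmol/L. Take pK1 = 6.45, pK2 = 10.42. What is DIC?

CA = [HCO3⁻] + 2[CO3²⁻] = (α₁ + 2α₂)·DIC
At pH 7.89: [H⁺]/K1 = 10^-1.44 = 0.036308, K2/[H⁺] = 10^-2.53 = 0.0029512
α₁ = 1/(1 + 0.036308 + 0.0029512) = 1/1.0393 = 0.9622; α₂ = α₁·K2/[H⁺] = 0.002840
α₁ + 2α₂ = 0.9679
DIC = CA / (α₁ + 2α₂) = 1.48 / 0.9679 = 1.53 mmol/L

DIC = 1.53 mmol/L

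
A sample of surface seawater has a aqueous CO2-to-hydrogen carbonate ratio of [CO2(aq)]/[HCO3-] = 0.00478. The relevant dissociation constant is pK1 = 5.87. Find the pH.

From K1 = [H⁺][HCO3-]/[CO2(aq)]:  pH = pK1 − log₁₀([CO2(aq)]/[HCO3-])
log₁₀(0.00478) = -2.321
pH = 5.87 − (-2.321) = 8.19

pH = 8.19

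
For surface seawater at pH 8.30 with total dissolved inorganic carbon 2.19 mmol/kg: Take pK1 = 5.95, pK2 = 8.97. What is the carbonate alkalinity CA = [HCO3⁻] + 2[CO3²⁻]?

CA = 2.57 mmol/kg

CA = [HCO3⁻] + 2[CO3²⁻] = (α₁ + 2α₂)·DIC
At pH 8.30: [H⁺]/K1 = 10^-2.35 = 0.0044668, K2/[H⁺] = 10^-0.67 = 0.21380
α₁ = 1/(1 + 0.0044668 + 0.21380) = 1/1.2183 = 0.8208; α₂ = α₁·K2/[H⁺] = 0.1755
α₁ + 2α₂ = 1.1718
CA = 1.1718 × 2.19 = 2.57 mmol/kg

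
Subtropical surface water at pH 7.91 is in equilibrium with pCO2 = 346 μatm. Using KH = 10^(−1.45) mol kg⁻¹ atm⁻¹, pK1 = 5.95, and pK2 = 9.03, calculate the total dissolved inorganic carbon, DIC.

DIC = 1.22 mmol/kg

[CO2*] = KH · pCO2 = 10^(−1.45) × 346×10^-6 = 1.228×10^-5 mol/kg
α₀ = 1/(1 + K1/[H⁺] + K1K2/[H⁺]²) = 1/(1 + 10^+1.96 + 10^+0.84) = 0.01009
DIC = [CO2*]/α₀ = 1.228×10^-5 / 0.01009 = 1.22 mmol/kg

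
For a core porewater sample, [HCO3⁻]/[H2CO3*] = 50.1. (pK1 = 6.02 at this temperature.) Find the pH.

From K1 = [H⁺][HCO3⁻]/[H2CO3*]:  pH = pK1 + log₁₀([HCO3⁻]/[H2CO3*])
log₁₀(50.1) = +1.700
pH = 6.02 + (+1.700) = 7.72

pH = 7.72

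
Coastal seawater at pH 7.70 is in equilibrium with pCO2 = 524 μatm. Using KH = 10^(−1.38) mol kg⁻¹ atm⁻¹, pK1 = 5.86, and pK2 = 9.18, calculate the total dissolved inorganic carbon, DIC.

[CO2*] = KH · pCO2 = 10^(−1.38) × 524×10^-6 = 2.184×10^-5 mol/kg
α₀ = 1/(1 + K1/[H⁺] + K1K2/[H⁺]²) = 1/(1 + 10^+1.84 + 10^+0.36) = 0.01380
DIC = [CO2*]/α₀ = 2.184×10^-5 / 0.01380 = 1.58 mmol/kg

DIC = 1.58 mmol/kg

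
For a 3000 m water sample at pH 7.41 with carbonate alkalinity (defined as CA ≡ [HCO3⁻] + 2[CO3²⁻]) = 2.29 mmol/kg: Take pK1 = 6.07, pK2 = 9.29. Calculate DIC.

DIC = 2.36 mmol/kg

CA = [HCO3⁻] + 2[CO3²⁻] = (α₁ + 2α₂)·DIC
At pH 7.41: [H⁺]/K1 = 10^-1.34 = 0.045709, K2/[H⁺] = 10^-1.88 = 0.013183
α₁ = 1/(1 + 0.045709 + 0.013183) = 1/1.0589 = 0.9444; α₂ = α₁·K2/[H⁺] = 0.01245
α₁ + 2α₂ = 0.9693
DIC = CA / (α₁ + 2α₂) = 2.29 / 0.9693 = 2.36 mmol/kg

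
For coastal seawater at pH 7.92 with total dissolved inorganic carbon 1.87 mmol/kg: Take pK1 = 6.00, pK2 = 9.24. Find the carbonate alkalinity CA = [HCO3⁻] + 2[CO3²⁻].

CA = 1.93 mmol/kg

CA = [HCO3⁻] + 2[CO3²⁻] = (α₁ + 2α₂)·DIC
At pH 7.92: [H⁺]/K1 = 10^-1.92 = 0.012023, K2/[H⁺] = 10^-1.32 = 0.047863
α₁ = 1/(1 + 0.012023 + 0.047863) = 1/1.0599 = 0.9435; α₂ = α₁·K2/[H⁺] = 0.04516
α₁ + 2α₂ = 1.0338
CA = 1.0338 × 1.87 = 1.93 mmol/kg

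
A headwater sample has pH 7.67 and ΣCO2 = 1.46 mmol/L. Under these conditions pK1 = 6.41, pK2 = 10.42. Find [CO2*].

α₀ = 1 / (1 + K1/[H⁺] + K1K2/[H⁺]²) = 1 / (1 + 10^+1.26 + 10^-1.49)
   = 1 / (1 + 18.197 + 0.032359) = 1/19.229 = 0.05200
[CO2*] = α₀ × DIC = 0.05200 × 1.46 = 0.0759 mmol/L

[CO2*] = 0.0759 mmol/L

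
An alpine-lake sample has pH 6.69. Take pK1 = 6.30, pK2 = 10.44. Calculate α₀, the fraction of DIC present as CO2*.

α₀ = 1 / (1 + K1/[H⁺] + K1K2/[H⁺]²) = 1 / (1 + 10^+0.39 + 10^-3.36)
   = 1 / (1 + 2.4547 + 0.00043652) = 1/3.4551 = 0.2894

α₀ = 0.289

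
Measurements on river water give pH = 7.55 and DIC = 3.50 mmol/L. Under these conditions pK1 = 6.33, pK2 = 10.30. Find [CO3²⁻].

α₂ = 1 / (1 + [H⁺]/K2 + [H⁺]²/(K1K2)) = 1 / (1 + 10^+2.75 + 10^+1.53)
   = 1 / (1 + 562.34 + 33.884) = 1/597.23 = 0.001674
[CO3²⁻] = α₂ × DIC = 0.001674 × 3.50 = 0.00586 mmol/L = 5.86 μmol/L

[CO3²⁻] = 5.86 μmol/L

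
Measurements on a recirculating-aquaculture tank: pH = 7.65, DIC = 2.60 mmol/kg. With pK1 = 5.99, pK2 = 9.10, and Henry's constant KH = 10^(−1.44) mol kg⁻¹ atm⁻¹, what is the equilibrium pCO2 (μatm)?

pCO2 = 1480 μatm

α₀ = 1 / (1 + K1/[H⁺] + K1K2/[H⁺]²) = 1 / (1 + 10^+1.66 + 10^+0.21)
   = 1 / (1 + 45.709 + 1.6218) = 1/48.331 = 0.02069
[CO2*] = α₀ × DIC = 0.02069 × 2.60 = 0.05380 mmol/kg
pCO2 = [CO2*]/KH = 5.380×10^-5 / 3.631×10^-2 = 1480 μatm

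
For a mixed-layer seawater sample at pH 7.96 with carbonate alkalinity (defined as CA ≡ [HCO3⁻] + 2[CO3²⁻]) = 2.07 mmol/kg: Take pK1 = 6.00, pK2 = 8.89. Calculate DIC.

DIC = 1.89 mmol/kg

CA = [HCO3⁻] + 2[CO3²⁻] = (α₁ + 2α₂)·DIC
At pH 7.96: [H⁺]/K1 = 10^-1.96 = 0.010965, K2/[H⁺] = 10^-0.93 = 0.11749
α₁ = 1/(1 + 0.010965 + 0.11749) = 1/1.1285 = 0.8862; α₂ = α₁·K2/[H⁺] = 0.1041
α₁ + 2α₂ = 1.0944
DIC = CA / (α₁ + 2α₂) = 2.07 / 1.0944 = 1.89 mmol/kg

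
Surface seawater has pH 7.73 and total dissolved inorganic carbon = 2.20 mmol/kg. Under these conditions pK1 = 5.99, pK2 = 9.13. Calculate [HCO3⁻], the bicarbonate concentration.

[HCO3⁻] = 2.08 mmol/kg

α₁ = 1 / (1 + [H⁺]/K1 + K2/[H⁺]) = 1 / (1 + 10^-1.74 + 10^-1.40)
   = 1 / (1 + 0.018197 + 0.039811) = 1/1.0580 = 0.9452
[HCO3⁻] = α₁ × DIC = 0.9452 × 2.20 = 2.08 mmol/kg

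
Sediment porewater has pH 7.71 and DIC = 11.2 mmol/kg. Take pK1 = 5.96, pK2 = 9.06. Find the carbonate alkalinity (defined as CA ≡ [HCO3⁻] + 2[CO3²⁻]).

CA = [HCO3⁻] + 2[CO3²⁻] = (α₁ + 2α₂)·DIC
At pH 7.71: [H⁺]/K1 = 10^-1.75 = 0.017783, K2/[H⁺] = 10^-1.35 = 0.044668
α₁ = 1/(1 + 0.017783 + 0.044668) = 1/1.0625 = 0.9412; α₂ = α₁·K2/[H⁺] = 0.04204
α₁ + 2α₂ = 1.0253
CA = 1.0253 × 11.2 = 11.5 mmol/kg

CA = 11.5 mmol/kg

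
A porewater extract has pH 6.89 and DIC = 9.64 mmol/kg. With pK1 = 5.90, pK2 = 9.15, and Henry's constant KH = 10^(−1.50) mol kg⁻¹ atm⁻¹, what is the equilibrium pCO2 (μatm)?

α₀ = 1 / (1 + K1/[H⁺] + K1K2/[H⁺]²) = 1 / (1 + 10^+0.99 + 10^-1.27)
   = 1 / (1 + 9.7724 + 0.053703) = 1/10.826 = 0.09237
[CO2*] = α₀ × DIC = 0.09237 × 9.64 = 0.8904 mmol/kg
pCO2 = [CO2*]/KH = 8.904×10^-4 / 3.162×10^-2 = 2.82×10^4 μatm

pCO2 = 2.82×10^4 μatm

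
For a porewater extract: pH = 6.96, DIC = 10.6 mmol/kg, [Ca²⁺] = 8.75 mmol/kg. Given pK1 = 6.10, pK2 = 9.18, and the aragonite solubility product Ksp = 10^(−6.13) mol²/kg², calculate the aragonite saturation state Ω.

α₂ = 1 / (1 + [H⁺]/K2 + [H⁺]²/(K1K2)) = 1 / (1 + 10^+2.22 + 10^+1.36)
   = 1 / (1 + 165.96 + 22.909) = 1/189.87 = 0.005267
[CO3²⁻] = α₂ × DIC = 0.005267 × 10.6 = 0.05583 mmol/kg
Ksp = 10^(−6.13) = 7.413×10^-7
Ω = [Ca²⁺][CO3²⁻]/Ksp = (8.75×10^-3)(5.583×10^-5) / 7.413×10^-7 = 0.659

Ω = 0.659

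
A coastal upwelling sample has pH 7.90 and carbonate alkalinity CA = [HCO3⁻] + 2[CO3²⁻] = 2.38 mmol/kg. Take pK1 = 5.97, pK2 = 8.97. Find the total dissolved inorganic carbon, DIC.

DIC = 2.23 mmol/kg

CA = [HCO3⁻] + 2[CO3²⁻] = (α₁ + 2α₂)·DIC
At pH 7.90: [H⁺]/K1 = 10^-1.93 = 0.011749, K2/[H⁺] = 10^-1.07 = 0.085114
α₁ = 1/(1 + 0.011749 + 0.085114) = 1/1.0969 = 0.9117; α₂ = α₁·K2/[H⁺] = 0.07760
α₁ + 2α₂ = 1.0669
DIC = CA / (α₁ + 2α₂) = 2.38 / 1.0669 = 2.23 mmol/kg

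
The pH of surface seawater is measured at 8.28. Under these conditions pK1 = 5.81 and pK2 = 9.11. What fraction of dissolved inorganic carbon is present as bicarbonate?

α₁ = 0.869

α₁ = 1 / (1 + [H⁺]/K1 + K2/[H⁺]) = 1 / (1 + 10^-2.47 + 10^-0.83)
   = 1 / (1 + 0.0033884 + 0.14791) = 1/1.1513 = 0.8686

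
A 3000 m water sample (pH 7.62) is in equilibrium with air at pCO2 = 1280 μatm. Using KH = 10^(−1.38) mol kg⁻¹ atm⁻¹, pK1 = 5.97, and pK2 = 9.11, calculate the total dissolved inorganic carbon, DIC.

DIC = 2.51 mmol/kg

[CO2*] = KH · pCO2 = 10^(−1.38) × 1280×10^-6 = 5.336×10^-5 mol/kg
α₀ = 1/(1 + K1/[H⁺] + K1K2/[H⁺]²) = 1/(1 + 10^+1.65 + 10^+0.16) = 0.02123
DIC = [CO2*]/α₀ = 5.336×10^-5 / 0.02123 = 2.51 mmol/kg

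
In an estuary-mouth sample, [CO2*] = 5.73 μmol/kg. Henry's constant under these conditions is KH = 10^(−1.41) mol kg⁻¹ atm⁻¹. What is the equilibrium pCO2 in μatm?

pCO2 = 147 μatm

KH = 10^(−1.41) = 3.890×10^-2 mol kg⁻¹ atm⁻¹
pCO2 = [CO2*]/KH = 5.73×10^-6 / 3.890×10^-2 = 1.47×10^-4 atm = 147 μatm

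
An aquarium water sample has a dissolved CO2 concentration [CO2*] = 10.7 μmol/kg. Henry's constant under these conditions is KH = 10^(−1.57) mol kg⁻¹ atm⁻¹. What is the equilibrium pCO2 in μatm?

KH = 10^(−1.57) = 2.692×10^-2 mol kg⁻¹ atm⁻¹
pCO2 = [CO2*]/KH = 10.7×10^-6 / 2.692×10^-2 = 3.98×10^-4 atm = 398 μatm

pCO2 = 398 μatm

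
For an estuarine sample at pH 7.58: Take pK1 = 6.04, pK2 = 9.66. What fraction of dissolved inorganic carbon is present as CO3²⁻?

α₂ = 0.00802

α₂ = 1 / (1 + [H⁺]/K2 + [H⁺]²/(K1K2)) = 1 / (1 + 10^+2.08 + 10^+0.54)
   = 1 / (1 + 120.23 + 3.4674) = 1/124.69 = 0.008020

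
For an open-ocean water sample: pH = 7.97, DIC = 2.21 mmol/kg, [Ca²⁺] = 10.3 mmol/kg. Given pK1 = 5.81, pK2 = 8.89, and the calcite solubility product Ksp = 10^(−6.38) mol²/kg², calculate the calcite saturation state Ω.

α₂ = 1 / (1 + [H⁺]/K2 + [H⁺]²/(K1K2)) = 1 / (1 + 10^+0.92 + 10^-1.24)
   = 1 / (1 + 8.3176 + 0.057544) = 1/9.3752 = 0.1067
[CO3²⁻] = α₂ × DIC = 0.1067 × 2.21 = 0.2357 mmol/kg
Ksp = 10^(−6.38) = 4.169×10^-7
Ω = [Ca²⁺][CO3²⁻]/Ksp = (10.3×10^-3)(2.357×10^-4) / 4.169×10^-7 = 5.82

Ω = 5.82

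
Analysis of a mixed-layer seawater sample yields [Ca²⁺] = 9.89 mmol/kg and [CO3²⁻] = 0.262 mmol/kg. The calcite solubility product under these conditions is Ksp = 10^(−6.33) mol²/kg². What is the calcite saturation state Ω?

Ksp = 10^(−6.33) = 4.677×10^-7
Ω = [Ca²⁺][CO3²⁻]/Ksp = (9.89×10^-3)(0.262×10^-3) / 4.677×10^-7 = 5.54

Ω = 5.54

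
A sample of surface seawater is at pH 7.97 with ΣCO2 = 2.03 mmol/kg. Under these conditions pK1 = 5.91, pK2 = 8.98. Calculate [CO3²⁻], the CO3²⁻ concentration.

α₂ = 1 / (1 + [H⁺]/K2 + [H⁺]²/(K1K2)) = 1 / (1 + 10^+1.01 + 10^-1.05)
   = 1 / (1 + 10.233 + 0.089125) = 1/11.322 = 0.08832
[CO3²⁻] = α₂ × DIC = 0.08832 × 2.03 = 0.179 mmol/kg

[CO3²⁻] = 0.179 mmol/kg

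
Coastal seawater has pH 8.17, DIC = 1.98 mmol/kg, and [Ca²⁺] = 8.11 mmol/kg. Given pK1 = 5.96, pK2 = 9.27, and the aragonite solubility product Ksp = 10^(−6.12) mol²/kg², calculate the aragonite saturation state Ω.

Ω = 1.55

α₂ = 1 / (1 + [H⁺]/K2 + [H⁺]²/(K1K2)) = 1 / (1 + 10^+1.10 + 10^-1.11)
   = 1 / (1 + 12.589 + 0.077625) = 1/13.667 = 0.07317
[CO3²⁻] = α₂ × DIC = 0.07317 × 1.98 = 0.1449 mmol/kg
Ksp = 10^(−6.12) = 7.586×10^-7
Ω = [Ca²⁺][CO3²⁻]/Ksp = (8.11×10^-3)(1.449×10^-4) / 7.586×10^-7 = 1.55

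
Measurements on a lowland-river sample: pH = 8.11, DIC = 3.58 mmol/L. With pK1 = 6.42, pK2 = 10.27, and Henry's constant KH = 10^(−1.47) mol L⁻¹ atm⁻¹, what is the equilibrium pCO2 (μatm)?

α₀ = 1 / (1 + K1/[H⁺] + K1K2/[H⁺]²) = 1 / (1 + 10^+1.69 + 10^-0.47)
   = 1 / (1 + 48.978 + 0.33884) = 1/50.317 = 0.01987
[CO2*] = α₀ × DIC = 0.01987 × 3.58 = 0.07115 mmol/L
pCO2 = [CO2*]/KH = 7.115×10^-5 / 3.388×10^-2 = 2100 μatm

pCO2 = 2100 μatm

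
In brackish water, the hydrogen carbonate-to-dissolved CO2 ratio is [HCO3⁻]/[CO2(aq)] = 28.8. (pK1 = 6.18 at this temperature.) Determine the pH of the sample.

From K1 = [H⁺][HCO3⁻]/[CO2(aq)]:  pH = pK1 + log₁₀([HCO3⁻]/[CO2(aq)])
log₁₀(28.8) = +1.459
pH = 6.18 + (+1.459) = 7.64

pH = 7.64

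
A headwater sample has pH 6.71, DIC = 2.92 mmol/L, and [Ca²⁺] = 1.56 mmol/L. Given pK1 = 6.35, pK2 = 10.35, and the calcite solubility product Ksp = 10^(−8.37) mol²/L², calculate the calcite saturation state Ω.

α₂ = 1 / (1 + [H⁺]/K2 + [H⁺]²/(K1K2)) = 1 / (1 + 10^+3.64 + 10^+3.28)
   = 1 / (1 + 4365.2 + 1905.5) = 1/6271.6 = 0.0001594
[CO3²⁻] = α₂ × DIC = 0.0001594 × 2.92 = 0.0004656 mmol/L = 0.4656 μmol/L
Ksp = 10^(−8.37) = 4.266×10^-9
Ω = [Ca²⁺][CO3²⁻]/Ksp = (1.56×10^-3)(4.656×10^-7) / 4.266×10^-9 = 0.170

Ω = 0.170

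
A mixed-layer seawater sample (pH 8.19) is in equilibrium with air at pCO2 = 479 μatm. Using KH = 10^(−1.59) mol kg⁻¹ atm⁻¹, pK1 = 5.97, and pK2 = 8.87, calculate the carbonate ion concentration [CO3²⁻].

[CO3²⁻] = 0.427 mmol/kg

[CO2*] = KH · pCO2 = 10^(−1.59) × 479×10^-6 = 1.231×10^-5 mol/kg
α₀ = 1/(1 + K1/[H⁺] + K1K2/[H⁺]²) = 1/(1 + 10^+2.22 + 10^+1.54) = 0.004960
DIC = [CO2*]/α₀ = 1.231×10^-5 / 0.004960 = 2.483 mmol/kg
[CO3²⁻] = α₂·DIC; α₂ = 0.1720, so [CO3²⁻] = 0.1720 × 2.483 = 0.427 mmol/kg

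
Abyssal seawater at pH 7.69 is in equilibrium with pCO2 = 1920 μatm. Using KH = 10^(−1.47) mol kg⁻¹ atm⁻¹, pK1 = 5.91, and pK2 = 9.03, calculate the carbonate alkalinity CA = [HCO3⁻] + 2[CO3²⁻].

CA = 4.28 mmol/kg

[CO2*] = KH · pCO2 = 10^(−1.47) × 1920×10^-6 = 6.506×10^-5 mol/kg
α₀ = 1/(1 + K1/[H⁺] + K1K2/[H⁺]²) = 1/(1 + 10^+1.78 + 10^+0.44) = 0.01562
DIC = [CO2*]/α₀ = 6.506×10^-5 / 0.01562 = 4.164 mmol/kg
CA = (α₁ + 2α₂)·DIC = (0.9413 + 2×0.04303) × 4.164 = 4.28 mmol/kg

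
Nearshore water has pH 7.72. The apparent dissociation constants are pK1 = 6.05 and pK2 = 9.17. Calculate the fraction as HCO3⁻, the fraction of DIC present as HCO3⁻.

α₁ = 0.946

α₁ = 1 / (1 + [H⁺]/K1 + K2/[H⁺]) = 1 / (1 + 10^-1.67 + 10^-1.45)
   = 1 / (1 + 0.021380 + 0.035481) = 1/1.0569 = 0.9462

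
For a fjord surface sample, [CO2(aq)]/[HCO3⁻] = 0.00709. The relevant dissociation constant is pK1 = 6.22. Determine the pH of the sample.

From K1 = [H⁺][HCO3⁻]/[CO2(aq)]:  pH = pK1 − log₁₀([CO2(aq)]/[HCO3⁻])
log₁₀(0.00709) = -2.149
pH = 6.22 − (-2.149) = 8.37

pH = 8.37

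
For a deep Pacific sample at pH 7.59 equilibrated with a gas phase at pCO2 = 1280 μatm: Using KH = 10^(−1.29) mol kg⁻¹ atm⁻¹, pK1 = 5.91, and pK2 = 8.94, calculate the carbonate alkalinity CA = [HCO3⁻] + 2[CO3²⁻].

[CO2*] = KH · pCO2 = 10^(−1.29) × 1280×10^-6 = 6.565×10^-5 mol/kg
α₀ = 1/(1 + K1/[H⁺] + K1K2/[H⁺]²) = 1/(1 + 10^+1.68 + 10^+0.33) = 0.01961
DIC = [CO2*]/α₀ = 6.565×10^-5 / 0.01961 = 3.348 mmol/kg
CA = (α₁ + 2α₂)·DIC = (0.9385 + 2×0.04192) × 3.348 = 3.42 mmol/kg

CA = 3.42 mmol/kg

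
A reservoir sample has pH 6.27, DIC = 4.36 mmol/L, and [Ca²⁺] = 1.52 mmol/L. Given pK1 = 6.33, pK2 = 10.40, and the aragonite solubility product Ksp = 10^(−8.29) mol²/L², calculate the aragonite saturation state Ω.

Ω = 0.0446

α₂ = 1 / (1 + [H⁺]/K2 + [H⁺]²/(K1K2)) = 1 / (1 + 10^+4.13 + 10^+4.19)
   = 1 / (1 + 1.3490×10^4 + 1.5488×10^4) = 1/2.8979×10^4 = 3.451×10^-5
[CO3²⁻] = α₂ × DIC = 3.451×10^-5 × 4.36 = 0.0001505 mmol/L = 0.1505 μmol/L
Ksp = 10^(−8.29) = 5.129×10^-9
Ω = [Ca²⁺][CO3²⁻]/Ksp = (1.52×10^-3)(1.505×10^-7) / 5.129×10^-9 = 0.0446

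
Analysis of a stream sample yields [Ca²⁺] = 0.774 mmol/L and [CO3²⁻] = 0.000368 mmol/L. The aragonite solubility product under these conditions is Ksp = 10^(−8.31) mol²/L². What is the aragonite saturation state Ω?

Ksp = 10^(−8.31) = 4.898×10^-9
Ω = [Ca²⁺][CO3²⁻]/Ksp = (0.774×10^-3)(0.000368×10^-3) / 4.898×10^-9 = 0.0582

Ω = 0.0582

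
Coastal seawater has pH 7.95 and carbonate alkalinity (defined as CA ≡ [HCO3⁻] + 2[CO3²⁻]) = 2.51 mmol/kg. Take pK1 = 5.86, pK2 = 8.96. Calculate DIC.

DIC = 2.32 mmol/kg

CA = [HCO3⁻] + 2[CO3²⁻] = (α₁ + 2α₂)·DIC
At pH 7.95: [H⁺]/K1 = 10^-2.09 = 0.0081283, K2/[H⁺] = 10^-1.01 = 0.097724
α₁ = 1/(1 + 0.0081283 + 0.097724) = 1/1.1059 = 0.9043; α₂ = α₁·K2/[H⁺] = 0.08837
α₁ + 2α₂ = 1.0810
DIC = CA / (α₁ + 2α₂) = 2.51 / 1.0810 = 2.32 mmol/kg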